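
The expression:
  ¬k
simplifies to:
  ¬k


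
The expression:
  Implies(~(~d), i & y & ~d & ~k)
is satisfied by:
  {d: False}


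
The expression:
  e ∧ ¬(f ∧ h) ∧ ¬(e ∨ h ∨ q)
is never true.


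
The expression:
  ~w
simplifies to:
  ~w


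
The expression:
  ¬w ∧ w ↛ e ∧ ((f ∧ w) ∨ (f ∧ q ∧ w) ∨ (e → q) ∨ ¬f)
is never true.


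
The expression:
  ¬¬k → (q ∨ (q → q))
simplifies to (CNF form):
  True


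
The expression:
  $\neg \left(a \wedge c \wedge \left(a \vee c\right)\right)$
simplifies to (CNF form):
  $\neg a \vee \neg c$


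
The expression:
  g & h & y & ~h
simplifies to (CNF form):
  False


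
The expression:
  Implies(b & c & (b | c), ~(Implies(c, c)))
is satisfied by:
  {c: False, b: False}
  {b: True, c: False}
  {c: True, b: False}


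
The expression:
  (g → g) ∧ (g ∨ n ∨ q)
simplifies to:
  g ∨ n ∨ q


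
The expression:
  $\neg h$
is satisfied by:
  {h: False}


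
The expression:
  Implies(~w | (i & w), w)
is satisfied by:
  {w: True}


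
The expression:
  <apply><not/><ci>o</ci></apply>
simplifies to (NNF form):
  <apply><not/><ci>o</ci></apply>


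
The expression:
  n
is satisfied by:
  {n: True}


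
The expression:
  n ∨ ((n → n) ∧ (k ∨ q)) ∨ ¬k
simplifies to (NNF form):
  True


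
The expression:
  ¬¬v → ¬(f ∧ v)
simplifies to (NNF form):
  ¬f ∨ ¬v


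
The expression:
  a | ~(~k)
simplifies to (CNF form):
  a | k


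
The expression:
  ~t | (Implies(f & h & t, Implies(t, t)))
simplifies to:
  True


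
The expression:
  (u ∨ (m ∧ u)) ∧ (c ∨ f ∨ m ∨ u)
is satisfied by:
  {u: True}


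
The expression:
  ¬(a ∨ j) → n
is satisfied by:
  {n: True, a: True, j: True}
  {n: True, a: True, j: False}
  {n: True, j: True, a: False}
  {n: True, j: False, a: False}
  {a: True, j: True, n: False}
  {a: True, j: False, n: False}
  {j: True, a: False, n: False}


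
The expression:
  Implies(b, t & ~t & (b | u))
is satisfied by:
  {b: False}


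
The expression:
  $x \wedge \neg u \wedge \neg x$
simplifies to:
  $\text{False}$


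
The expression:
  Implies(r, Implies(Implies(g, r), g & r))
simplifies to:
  g | ~r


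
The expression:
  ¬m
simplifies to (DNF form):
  ¬m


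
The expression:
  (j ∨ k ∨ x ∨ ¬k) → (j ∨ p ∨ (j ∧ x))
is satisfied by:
  {p: True, j: True}
  {p: True, j: False}
  {j: True, p: False}


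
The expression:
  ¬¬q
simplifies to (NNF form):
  q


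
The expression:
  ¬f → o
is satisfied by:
  {o: True, f: True}
  {o: True, f: False}
  {f: True, o: False}


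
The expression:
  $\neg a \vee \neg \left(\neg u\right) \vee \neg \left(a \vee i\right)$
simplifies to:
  $u \vee \neg a$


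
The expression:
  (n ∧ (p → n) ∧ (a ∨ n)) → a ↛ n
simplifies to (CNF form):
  ¬n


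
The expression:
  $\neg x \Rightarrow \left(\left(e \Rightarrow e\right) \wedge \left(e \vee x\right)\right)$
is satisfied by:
  {x: True, e: True}
  {x: True, e: False}
  {e: True, x: False}


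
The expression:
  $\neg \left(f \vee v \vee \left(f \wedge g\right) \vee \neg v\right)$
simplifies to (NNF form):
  $\text{False}$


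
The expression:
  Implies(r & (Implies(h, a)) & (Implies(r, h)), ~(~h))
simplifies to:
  True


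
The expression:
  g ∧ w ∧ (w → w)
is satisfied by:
  {w: True, g: True}


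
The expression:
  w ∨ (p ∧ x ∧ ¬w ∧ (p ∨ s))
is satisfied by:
  {x: True, w: True, p: True}
  {x: True, w: True, p: False}
  {w: True, p: True, x: False}
  {w: True, p: False, x: False}
  {x: True, p: True, w: False}


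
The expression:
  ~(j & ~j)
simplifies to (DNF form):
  True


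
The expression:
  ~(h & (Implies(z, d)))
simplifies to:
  ~h | (z & ~d)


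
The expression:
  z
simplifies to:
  z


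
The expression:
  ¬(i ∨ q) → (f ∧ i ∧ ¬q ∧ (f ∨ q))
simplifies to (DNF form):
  i ∨ q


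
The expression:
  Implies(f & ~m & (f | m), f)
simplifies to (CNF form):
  True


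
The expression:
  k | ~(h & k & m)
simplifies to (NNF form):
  True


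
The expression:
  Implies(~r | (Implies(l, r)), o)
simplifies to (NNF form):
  o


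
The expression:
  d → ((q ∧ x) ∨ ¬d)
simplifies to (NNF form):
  (q ∧ x) ∨ ¬d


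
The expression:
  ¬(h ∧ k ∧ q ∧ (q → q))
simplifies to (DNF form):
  ¬h ∨ ¬k ∨ ¬q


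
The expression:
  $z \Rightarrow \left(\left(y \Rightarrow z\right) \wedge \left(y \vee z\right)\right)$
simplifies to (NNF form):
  $\text{True}$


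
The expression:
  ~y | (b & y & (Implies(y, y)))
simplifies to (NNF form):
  b | ~y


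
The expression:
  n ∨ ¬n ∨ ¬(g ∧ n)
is always true.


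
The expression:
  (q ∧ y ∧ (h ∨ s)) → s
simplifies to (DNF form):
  s ∨ ¬h ∨ ¬q ∨ ¬y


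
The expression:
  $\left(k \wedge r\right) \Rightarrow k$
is always true.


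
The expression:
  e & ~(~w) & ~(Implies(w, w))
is never true.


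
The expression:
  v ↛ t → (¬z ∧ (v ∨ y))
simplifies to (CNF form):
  t ∨ ¬v ∨ ¬z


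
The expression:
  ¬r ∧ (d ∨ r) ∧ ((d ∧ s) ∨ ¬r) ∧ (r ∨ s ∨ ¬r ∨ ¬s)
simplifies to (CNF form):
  d ∧ ¬r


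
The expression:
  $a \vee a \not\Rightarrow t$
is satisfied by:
  {a: True}


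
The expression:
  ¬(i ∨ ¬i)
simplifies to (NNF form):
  False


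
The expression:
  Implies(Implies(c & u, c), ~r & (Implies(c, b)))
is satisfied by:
  {b: True, r: False, c: False}
  {r: False, c: False, b: False}
  {b: True, c: True, r: False}


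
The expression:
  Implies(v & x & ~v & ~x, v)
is always true.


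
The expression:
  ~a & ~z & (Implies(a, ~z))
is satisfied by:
  {z: False, a: False}


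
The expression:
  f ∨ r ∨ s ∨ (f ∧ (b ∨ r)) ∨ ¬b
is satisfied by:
  {r: True, s: True, f: True, b: False}
  {r: True, s: True, f: False, b: False}
  {r: True, f: True, s: False, b: False}
  {r: True, f: False, s: False, b: False}
  {s: True, f: True, r: False, b: False}
  {s: True, r: False, f: False, b: False}
  {s: False, f: True, r: False, b: False}
  {s: False, r: False, f: False, b: False}
  {r: True, b: True, s: True, f: True}
  {r: True, b: True, s: True, f: False}
  {r: True, b: True, f: True, s: False}
  {r: True, b: True, f: False, s: False}
  {b: True, s: True, f: True, r: False}
  {b: True, s: True, f: False, r: False}
  {b: True, f: True, s: False, r: False}


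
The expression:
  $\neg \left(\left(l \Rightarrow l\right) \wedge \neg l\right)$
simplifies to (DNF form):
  $l$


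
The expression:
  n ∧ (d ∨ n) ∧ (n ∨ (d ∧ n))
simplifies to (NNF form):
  n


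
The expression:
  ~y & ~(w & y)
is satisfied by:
  {y: False}


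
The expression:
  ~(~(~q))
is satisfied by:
  {q: False}


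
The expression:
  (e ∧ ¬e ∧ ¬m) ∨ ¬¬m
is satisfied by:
  {m: True}


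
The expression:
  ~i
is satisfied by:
  {i: False}


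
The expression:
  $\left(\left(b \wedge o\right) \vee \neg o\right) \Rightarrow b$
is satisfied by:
  {b: True, o: True}
  {b: True, o: False}
  {o: True, b: False}


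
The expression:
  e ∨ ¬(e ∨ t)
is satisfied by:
  {e: True, t: False}
  {t: False, e: False}
  {t: True, e: True}


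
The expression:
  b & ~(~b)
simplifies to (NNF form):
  b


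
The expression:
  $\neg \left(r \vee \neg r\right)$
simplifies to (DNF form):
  $\text{False}$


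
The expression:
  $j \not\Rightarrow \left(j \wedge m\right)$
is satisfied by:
  {j: True, m: False}


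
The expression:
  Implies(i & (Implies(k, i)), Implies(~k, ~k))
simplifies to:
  True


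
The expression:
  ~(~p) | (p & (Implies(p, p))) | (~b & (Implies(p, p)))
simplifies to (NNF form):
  p | ~b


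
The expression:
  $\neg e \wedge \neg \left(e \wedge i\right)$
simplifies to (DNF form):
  $\neg e$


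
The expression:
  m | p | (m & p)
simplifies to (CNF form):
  m | p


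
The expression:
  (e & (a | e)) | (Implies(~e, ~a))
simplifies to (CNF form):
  e | ~a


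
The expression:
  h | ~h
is always true.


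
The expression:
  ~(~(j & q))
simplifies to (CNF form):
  j & q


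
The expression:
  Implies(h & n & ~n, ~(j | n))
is always true.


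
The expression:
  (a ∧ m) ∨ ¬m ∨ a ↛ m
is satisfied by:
  {a: True, m: False}
  {m: False, a: False}
  {m: True, a: True}


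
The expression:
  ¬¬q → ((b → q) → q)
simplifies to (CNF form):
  True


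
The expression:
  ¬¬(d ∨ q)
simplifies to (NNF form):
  d ∨ q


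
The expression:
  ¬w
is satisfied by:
  {w: False}


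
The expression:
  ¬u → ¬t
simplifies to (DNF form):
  u ∨ ¬t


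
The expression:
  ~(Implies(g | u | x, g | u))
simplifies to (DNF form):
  x & ~g & ~u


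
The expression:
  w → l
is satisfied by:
  {l: True, w: False}
  {w: False, l: False}
  {w: True, l: True}


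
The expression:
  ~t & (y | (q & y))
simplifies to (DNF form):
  y & ~t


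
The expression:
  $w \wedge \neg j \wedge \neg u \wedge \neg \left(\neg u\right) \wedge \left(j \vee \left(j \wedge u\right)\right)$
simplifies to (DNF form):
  $\text{False}$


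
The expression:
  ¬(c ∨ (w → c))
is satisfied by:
  {w: True, c: False}


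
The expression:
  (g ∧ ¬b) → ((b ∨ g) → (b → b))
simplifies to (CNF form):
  True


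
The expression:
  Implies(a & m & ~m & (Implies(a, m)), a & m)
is always true.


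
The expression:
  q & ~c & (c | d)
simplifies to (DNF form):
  d & q & ~c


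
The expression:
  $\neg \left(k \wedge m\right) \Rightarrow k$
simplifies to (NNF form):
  $k$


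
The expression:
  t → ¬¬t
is always true.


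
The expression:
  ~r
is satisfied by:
  {r: False}


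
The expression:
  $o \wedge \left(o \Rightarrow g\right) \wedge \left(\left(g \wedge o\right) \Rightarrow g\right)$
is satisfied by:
  {g: True, o: True}


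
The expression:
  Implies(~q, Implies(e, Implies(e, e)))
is always true.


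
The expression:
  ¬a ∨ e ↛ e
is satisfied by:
  {a: False}


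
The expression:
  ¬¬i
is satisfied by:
  {i: True}


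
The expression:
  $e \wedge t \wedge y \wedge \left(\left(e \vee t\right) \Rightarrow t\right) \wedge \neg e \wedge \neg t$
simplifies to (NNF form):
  $\text{False}$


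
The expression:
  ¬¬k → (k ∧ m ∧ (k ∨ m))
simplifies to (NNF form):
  m ∨ ¬k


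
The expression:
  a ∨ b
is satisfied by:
  {a: True, b: True}
  {a: True, b: False}
  {b: True, a: False}


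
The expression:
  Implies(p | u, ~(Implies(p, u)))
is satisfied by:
  {u: False}


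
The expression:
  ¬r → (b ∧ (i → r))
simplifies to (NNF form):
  r ∨ (b ∧ ¬i)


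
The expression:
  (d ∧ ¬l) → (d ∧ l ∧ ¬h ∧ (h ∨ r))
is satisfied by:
  {l: True, d: False}
  {d: False, l: False}
  {d: True, l: True}


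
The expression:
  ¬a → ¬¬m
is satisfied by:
  {a: True, m: True}
  {a: True, m: False}
  {m: True, a: False}


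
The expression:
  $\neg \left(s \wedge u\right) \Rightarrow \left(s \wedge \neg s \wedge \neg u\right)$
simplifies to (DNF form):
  $s \wedge u$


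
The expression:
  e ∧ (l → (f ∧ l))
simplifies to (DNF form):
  (e ∧ f) ∨ (e ∧ ¬l)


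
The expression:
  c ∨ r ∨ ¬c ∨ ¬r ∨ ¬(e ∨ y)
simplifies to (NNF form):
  True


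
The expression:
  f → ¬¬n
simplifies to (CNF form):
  n ∨ ¬f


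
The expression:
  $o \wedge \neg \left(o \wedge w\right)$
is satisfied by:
  {o: True, w: False}


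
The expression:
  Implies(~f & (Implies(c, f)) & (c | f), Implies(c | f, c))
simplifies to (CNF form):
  True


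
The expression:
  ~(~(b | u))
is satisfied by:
  {b: True, u: True}
  {b: True, u: False}
  {u: True, b: False}


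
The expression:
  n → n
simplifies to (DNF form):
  True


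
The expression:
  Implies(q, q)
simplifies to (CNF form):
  True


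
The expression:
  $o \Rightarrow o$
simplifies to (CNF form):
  $\text{True}$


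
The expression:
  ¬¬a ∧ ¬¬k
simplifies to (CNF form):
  a ∧ k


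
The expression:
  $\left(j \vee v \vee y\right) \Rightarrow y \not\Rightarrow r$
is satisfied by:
  {y: True, v: False, r: False, j: False}
  {j: True, y: True, v: False, r: False}
  {y: True, v: True, r: False, j: False}
  {j: True, y: True, v: True, r: False}
  {j: False, v: False, r: False, y: False}
  {r: True, j: False, v: False, y: False}


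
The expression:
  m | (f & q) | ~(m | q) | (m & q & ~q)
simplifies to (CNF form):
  f | m | ~q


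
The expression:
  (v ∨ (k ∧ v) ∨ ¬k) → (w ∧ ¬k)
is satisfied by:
  {w: True, k: False, v: False}
  {v: True, w: True, k: False}
  {k: True, w: True, v: False}
  {k: True, w: False, v: False}


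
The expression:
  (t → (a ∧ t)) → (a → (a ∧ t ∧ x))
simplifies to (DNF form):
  (t ∧ x) ∨ ¬a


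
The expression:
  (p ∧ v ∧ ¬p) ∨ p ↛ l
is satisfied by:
  {p: True, l: False}


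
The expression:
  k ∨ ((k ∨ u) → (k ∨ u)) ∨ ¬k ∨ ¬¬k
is always true.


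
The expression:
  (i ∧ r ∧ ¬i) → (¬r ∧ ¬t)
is always true.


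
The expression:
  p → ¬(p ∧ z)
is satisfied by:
  {p: False, z: False}
  {z: True, p: False}
  {p: True, z: False}


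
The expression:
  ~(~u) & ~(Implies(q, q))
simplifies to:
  False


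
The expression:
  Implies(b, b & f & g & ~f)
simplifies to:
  ~b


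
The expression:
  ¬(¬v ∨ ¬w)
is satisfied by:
  {w: True, v: True}


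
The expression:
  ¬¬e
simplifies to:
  e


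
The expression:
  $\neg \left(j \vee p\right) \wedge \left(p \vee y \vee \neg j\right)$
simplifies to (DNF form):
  $\neg j \wedge \neg p$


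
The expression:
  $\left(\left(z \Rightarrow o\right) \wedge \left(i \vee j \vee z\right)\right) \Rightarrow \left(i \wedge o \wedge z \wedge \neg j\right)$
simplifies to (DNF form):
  $\left(z \wedge \neg o\right) \vee \left(i \wedge z \wedge \neg j\right) \vee \left(i \wedge z \wedge \neg o\right) \vee \left(i \wedge \neg i \wedge \neg j\right) \vee \left(z \wedge \neg i \wedge \neg o\right) \vee \left(z \wedge \neg j \wedge \neg o\right) \vee \left(z \wedge \neg j \wedge \neg z\right) \vee \left(z \wedge \neg o \wedge \neg z\right) \vee \left(\neg i \wedge \neg j \wedge \neg o\right) \vee \left(\neg i \wedge \neg j \wedge \neg z\right) \vee \left(i \wedge z \wedge \neg i \wedge \neg j\right) \vee \left(i \wedge z \wedge \neg i \wedge \neg o\right) \vee \left(i \wedge z \wedge \neg j \wedge \neg o\right) \vee \left(i \wedge \neg i \wedge \neg j \wedge \neg o\right) \vee \left(z \wedge \neg i \wedge \neg j \wedge \neg o\right) \vee \left(z \wedge \neg i \wedge \neg j \wedge \neg z\right) \vee \left(z \wedge \neg i \wedge \neg o \wedge \neg z\right) \vee \left(z \wedge \neg j \wedge \neg o \wedge \neg z\right) \vee \left(\neg i \wedge \neg j \wedge \neg o \wedge \neg z\right)$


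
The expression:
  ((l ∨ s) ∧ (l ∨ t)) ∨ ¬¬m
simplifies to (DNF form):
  l ∨ m ∨ (s ∧ t)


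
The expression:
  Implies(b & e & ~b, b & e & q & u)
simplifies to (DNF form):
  True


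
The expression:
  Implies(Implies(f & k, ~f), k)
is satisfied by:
  {k: True}


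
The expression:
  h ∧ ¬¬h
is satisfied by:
  {h: True}


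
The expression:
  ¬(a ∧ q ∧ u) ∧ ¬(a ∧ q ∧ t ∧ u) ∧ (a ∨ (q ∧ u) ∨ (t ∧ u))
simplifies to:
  (a ∧ ¬q) ∨ (a ∧ ¬u) ∨ (q ∧ u ∧ ¬a) ∨ (t ∧ u ∧ ¬a)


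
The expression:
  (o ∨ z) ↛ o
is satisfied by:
  {z: True, o: False}


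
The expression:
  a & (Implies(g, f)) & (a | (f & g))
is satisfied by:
  {f: True, a: True, g: False}
  {a: True, g: False, f: False}
  {g: True, f: True, a: True}


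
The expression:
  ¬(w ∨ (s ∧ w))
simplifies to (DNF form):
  ¬w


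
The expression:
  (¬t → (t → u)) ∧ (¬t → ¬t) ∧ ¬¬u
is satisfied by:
  {u: True}


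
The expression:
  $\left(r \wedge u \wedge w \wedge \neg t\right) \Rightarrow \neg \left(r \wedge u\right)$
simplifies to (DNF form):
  $t \vee \neg r \vee \neg u \vee \neg w$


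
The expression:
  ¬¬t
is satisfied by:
  {t: True}


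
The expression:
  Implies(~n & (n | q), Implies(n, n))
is always true.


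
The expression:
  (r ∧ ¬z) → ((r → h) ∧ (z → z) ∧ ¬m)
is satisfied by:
  {z: True, h: True, m: False, r: False}
  {z: True, m: False, h: False, r: False}
  {z: True, h: True, m: True, r: False}
  {z: True, m: True, h: False, r: False}
  {h: True, z: False, m: False, r: False}
  {z: False, m: False, h: False, r: False}
  {h: True, m: True, z: False, r: False}
  {m: True, z: False, h: False, r: False}
  {r: True, h: True, z: True, m: False}
  {r: True, z: True, m: False, h: False}
  {r: True, h: True, z: True, m: True}
  {r: True, z: True, m: True, h: False}
  {r: True, h: True, z: False, m: False}


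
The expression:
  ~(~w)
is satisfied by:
  {w: True}


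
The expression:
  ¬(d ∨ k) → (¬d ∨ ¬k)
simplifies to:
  True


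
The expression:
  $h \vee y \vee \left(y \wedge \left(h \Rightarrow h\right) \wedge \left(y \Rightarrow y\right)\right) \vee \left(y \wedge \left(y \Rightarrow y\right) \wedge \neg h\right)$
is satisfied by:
  {y: True, h: True}
  {y: True, h: False}
  {h: True, y: False}


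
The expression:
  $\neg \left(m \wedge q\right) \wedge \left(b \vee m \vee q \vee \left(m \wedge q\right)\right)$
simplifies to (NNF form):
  $\left(b \wedge \neg m\right) \vee \left(m \wedge \neg q\right) \vee \left(q \wedge \neg m\right)$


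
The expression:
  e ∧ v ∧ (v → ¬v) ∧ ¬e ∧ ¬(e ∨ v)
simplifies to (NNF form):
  False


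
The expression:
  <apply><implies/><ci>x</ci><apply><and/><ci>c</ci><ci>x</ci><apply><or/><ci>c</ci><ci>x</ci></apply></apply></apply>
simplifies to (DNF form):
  <apply><or/><ci>c</ci><apply><not/><ci>x</ci></apply></apply>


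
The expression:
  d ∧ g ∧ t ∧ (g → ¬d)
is never true.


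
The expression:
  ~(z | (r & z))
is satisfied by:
  {z: False}


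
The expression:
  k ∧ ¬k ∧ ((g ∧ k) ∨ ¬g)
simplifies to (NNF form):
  False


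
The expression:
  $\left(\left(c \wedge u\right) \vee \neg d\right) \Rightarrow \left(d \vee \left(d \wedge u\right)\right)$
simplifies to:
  $d$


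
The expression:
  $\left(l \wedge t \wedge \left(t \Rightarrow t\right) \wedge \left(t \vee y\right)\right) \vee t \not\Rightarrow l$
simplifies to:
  $t$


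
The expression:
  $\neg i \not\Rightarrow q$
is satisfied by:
  {q: False, i: False}


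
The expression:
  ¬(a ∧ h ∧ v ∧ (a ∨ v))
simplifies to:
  ¬a ∨ ¬h ∨ ¬v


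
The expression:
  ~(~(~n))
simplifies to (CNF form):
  ~n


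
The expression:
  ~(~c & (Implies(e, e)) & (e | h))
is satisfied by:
  {c: True, h: False, e: False}
  {c: True, e: True, h: False}
  {c: True, h: True, e: False}
  {c: True, e: True, h: True}
  {e: False, h: False, c: False}


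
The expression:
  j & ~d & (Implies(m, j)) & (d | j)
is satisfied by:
  {j: True, d: False}


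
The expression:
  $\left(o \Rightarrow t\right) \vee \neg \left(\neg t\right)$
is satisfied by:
  {t: True, o: False}
  {o: False, t: False}
  {o: True, t: True}


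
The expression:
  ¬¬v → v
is always true.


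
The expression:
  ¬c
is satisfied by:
  {c: False}


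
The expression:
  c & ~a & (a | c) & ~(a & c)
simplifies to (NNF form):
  c & ~a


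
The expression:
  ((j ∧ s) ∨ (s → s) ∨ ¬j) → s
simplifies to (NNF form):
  s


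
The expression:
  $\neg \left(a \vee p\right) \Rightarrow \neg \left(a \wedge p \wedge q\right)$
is always true.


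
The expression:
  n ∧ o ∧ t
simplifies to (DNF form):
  n ∧ o ∧ t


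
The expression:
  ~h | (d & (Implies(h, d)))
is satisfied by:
  {d: True, h: False}
  {h: False, d: False}
  {h: True, d: True}


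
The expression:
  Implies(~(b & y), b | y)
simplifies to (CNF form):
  b | y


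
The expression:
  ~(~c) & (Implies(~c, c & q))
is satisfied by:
  {c: True}


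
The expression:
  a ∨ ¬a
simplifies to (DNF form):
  True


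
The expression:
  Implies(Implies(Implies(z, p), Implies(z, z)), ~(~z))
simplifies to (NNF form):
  z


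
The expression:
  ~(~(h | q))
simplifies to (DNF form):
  h | q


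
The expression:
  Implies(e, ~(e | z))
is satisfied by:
  {e: False}


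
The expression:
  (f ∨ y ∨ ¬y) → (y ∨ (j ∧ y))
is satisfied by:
  {y: True}


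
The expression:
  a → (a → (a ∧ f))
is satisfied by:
  {f: True, a: False}
  {a: False, f: False}
  {a: True, f: True}


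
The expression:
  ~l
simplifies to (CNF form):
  ~l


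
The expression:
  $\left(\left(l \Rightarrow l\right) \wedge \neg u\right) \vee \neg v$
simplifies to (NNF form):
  $\neg u \vee \neg v$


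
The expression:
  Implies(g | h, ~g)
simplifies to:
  ~g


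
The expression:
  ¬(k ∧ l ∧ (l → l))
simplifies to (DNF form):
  ¬k ∨ ¬l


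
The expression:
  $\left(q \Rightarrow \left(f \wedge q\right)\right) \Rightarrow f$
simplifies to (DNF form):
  $f \vee q$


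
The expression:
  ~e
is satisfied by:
  {e: False}


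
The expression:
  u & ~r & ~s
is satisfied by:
  {u: True, r: False, s: False}


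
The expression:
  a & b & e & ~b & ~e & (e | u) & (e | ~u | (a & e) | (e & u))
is never true.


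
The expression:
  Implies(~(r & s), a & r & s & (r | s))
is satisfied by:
  {r: True, s: True}


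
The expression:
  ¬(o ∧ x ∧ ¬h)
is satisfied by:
  {h: True, o: False, x: False}
  {h: False, o: False, x: False}
  {x: True, h: True, o: False}
  {x: True, h: False, o: False}
  {o: True, h: True, x: False}
  {o: True, h: False, x: False}
  {o: True, x: True, h: True}


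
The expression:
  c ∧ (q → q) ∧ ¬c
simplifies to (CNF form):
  False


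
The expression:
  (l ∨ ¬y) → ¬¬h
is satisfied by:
  {h: True, y: True, l: False}
  {h: True, y: False, l: False}
  {h: True, l: True, y: True}
  {h: True, l: True, y: False}
  {y: True, l: False, h: False}


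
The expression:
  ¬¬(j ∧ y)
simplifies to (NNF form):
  j ∧ y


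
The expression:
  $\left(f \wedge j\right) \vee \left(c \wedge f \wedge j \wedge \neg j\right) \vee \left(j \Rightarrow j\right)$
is always true.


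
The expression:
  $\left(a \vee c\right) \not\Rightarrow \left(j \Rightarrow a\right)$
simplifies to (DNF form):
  $c \wedge j \wedge \neg a$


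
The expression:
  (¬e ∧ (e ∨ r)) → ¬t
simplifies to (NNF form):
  e ∨ ¬r ∨ ¬t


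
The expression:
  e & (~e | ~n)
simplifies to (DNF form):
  e & ~n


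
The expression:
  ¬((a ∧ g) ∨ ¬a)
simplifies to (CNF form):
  a ∧ ¬g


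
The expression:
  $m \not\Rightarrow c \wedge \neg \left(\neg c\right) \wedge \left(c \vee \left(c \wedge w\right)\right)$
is never true.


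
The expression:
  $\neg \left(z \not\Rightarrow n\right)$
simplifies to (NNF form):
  $n \vee \neg z$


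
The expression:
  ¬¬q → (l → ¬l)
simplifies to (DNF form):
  ¬l ∨ ¬q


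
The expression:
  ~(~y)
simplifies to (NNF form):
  y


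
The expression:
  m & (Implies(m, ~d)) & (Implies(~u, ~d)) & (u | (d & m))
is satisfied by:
  {m: True, u: True, d: False}


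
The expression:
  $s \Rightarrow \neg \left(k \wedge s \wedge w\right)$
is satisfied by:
  {s: False, k: False, w: False}
  {w: True, s: False, k: False}
  {k: True, s: False, w: False}
  {w: True, k: True, s: False}
  {s: True, w: False, k: False}
  {w: True, s: True, k: False}
  {k: True, s: True, w: False}


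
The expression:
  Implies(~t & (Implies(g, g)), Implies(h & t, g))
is always true.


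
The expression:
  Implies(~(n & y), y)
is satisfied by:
  {y: True}


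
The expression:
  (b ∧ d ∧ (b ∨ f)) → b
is always true.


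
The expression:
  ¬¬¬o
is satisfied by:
  {o: False}


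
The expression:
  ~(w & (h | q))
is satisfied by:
  {h: False, w: False, q: False}
  {q: True, h: False, w: False}
  {h: True, q: False, w: False}
  {q: True, h: True, w: False}
  {w: True, q: False, h: False}


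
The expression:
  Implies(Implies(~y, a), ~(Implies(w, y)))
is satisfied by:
  {w: True, y: False, a: False}
  {y: False, a: False, w: False}
  {a: True, w: True, y: False}


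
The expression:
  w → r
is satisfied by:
  {r: True, w: False}
  {w: False, r: False}
  {w: True, r: True}


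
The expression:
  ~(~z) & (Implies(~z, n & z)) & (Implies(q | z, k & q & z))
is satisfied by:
  {z: True, q: True, k: True}


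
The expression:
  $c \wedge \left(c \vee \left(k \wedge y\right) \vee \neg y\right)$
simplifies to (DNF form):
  $c$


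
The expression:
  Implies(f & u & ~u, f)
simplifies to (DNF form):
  True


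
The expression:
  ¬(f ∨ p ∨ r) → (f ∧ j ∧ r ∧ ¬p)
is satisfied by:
  {r: True, p: True, f: True}
  {r: True, p: True, f: False}
  {r: True, f: True, p: False}
  {r: True, f: False, p: False}
  {p: True, f: True, r: False}
  {p: True, f: False, r: False}
  {f: True, p: False, r: False}


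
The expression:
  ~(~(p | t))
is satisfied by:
  {t: True, p: True}
  {t: True, p: False}
  {p: True, t: False}


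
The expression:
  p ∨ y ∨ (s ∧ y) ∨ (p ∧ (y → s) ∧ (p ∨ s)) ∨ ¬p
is always true.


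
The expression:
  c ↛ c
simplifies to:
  False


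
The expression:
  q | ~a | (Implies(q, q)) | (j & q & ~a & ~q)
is always true.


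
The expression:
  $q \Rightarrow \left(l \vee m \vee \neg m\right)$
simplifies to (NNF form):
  $\text{True}$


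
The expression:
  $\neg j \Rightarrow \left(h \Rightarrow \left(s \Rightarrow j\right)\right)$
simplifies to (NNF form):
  $j \vee \neg h \vee \neg s$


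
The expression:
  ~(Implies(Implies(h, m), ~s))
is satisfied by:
  {s: True, m: True, h: False}
  {s: True, h: False, m: False}
  {s: True, m: True, h: True}


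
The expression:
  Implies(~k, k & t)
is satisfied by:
  {k: True}


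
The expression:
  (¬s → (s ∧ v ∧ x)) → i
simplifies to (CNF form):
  i ∨ ¬s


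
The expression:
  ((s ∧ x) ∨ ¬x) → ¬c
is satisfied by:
  {x: True, s: False, c: False}
  {s: False, c: False, x: False}
  {x: True, s: True, c: False}
  {s: True, x: False, c: False}
  {c: True, x: True, s: False}


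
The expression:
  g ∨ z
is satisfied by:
  {z: True, g: True}
  {z: True, g: False}
  {g: True, z: False}


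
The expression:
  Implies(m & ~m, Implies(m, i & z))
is always true.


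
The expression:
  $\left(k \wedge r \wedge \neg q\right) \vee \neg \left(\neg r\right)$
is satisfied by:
  {r: True}


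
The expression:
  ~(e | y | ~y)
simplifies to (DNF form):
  False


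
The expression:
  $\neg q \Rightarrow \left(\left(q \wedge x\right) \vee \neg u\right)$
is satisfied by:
  {q: True, u: False}
  {u: False, q: False}
  {u: True, q: True}


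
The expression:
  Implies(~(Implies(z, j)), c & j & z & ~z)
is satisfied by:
  {j: True, z: False}
  {z: False, j: False}
  {z: True, j: True}


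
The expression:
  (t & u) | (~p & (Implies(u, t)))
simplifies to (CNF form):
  (t | ~p) & (t | ~u) & (u | ~p) & (u | ~u)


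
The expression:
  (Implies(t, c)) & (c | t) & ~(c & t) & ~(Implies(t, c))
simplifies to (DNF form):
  False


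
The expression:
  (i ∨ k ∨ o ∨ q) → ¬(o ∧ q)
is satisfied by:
  {o: False, q: False}
  {q: True, o: False}
  {o: True, q: False}


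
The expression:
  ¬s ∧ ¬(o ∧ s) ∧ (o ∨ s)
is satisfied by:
  {o: True, s: False}


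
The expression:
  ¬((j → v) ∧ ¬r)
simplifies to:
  r ∨ (j ∧ ¬v)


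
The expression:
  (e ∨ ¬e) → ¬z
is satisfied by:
  {z: False}


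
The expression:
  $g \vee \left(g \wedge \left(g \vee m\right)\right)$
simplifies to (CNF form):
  $g$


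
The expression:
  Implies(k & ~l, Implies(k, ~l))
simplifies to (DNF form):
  True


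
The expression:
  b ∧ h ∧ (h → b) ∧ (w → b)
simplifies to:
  b ∧ h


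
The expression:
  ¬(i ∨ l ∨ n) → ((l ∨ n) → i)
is always true.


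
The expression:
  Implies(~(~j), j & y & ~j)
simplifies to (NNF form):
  ~j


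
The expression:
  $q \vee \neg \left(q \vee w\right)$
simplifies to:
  $q \vee \neg w$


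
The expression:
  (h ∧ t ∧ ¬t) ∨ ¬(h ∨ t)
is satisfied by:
  {h: False, t: False}


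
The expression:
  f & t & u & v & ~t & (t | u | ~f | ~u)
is never true.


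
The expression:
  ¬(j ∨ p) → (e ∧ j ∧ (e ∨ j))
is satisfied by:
  {p: True, j: True}
  {p: True, j: False}
  {j: True, p: False}


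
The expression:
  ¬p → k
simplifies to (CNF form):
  k ∨ p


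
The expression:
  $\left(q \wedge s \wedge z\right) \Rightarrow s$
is always true.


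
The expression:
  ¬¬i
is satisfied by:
  {i: True}


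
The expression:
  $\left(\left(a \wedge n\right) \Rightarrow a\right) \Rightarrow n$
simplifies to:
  $n$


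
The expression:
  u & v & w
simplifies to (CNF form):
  u & v & w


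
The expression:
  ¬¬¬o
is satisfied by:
  {o: False}


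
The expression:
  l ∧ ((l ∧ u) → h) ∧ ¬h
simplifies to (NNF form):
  l ∧ ¬h ∧ ¬u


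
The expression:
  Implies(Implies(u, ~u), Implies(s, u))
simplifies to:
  u | ~s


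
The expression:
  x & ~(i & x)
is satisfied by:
  {x: True, i: False}


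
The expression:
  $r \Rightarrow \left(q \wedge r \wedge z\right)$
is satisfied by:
  {z: True, q: True, r: False}
  {z: True, q: False, r: False}
  {q: True, z: False, r: False}
  {z: False, q: False, r: False}
  {r: True, z: True, q: True}


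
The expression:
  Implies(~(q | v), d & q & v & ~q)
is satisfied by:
  {q: True, v: True}
  {q: True, v: False}
  {v: True, q: False}


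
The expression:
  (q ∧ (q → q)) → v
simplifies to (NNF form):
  v ∨ ¬q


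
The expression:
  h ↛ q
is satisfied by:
  {h: True, q: False}


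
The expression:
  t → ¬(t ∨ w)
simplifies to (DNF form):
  ¬t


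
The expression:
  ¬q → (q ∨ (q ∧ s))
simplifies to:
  q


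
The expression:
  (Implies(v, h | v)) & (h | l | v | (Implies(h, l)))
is always true.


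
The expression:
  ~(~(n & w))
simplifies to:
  n & w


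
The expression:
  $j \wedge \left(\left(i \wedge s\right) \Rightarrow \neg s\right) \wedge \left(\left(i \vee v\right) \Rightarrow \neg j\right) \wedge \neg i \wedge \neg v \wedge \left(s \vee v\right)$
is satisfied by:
  {j: True, s: True, v: False, i: False}


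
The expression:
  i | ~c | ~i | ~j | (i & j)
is always true.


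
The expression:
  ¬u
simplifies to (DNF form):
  ¬u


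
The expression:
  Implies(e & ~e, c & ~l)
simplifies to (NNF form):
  True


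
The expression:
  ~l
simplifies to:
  ~l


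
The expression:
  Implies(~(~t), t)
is always true.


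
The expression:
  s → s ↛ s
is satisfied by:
  {s: False}


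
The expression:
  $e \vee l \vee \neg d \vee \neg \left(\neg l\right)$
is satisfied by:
  {l: True, e: True, d: False}
  {l: True, e: False, d: False}
  {e: True, l: False, d: False}
  {l: False, e: False, d: False}
  {d: True, l: True, e: True}
  {d: True, l: True, e: False}
  {d: True, e: True, l: False}


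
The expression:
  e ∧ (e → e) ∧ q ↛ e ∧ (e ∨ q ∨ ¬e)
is never true.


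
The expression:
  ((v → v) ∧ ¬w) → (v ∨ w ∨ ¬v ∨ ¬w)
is always true.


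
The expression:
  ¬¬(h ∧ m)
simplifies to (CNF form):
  h ∧ m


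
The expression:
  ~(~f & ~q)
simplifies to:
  f | q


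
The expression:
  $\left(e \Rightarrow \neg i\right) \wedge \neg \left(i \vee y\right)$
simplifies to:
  $\neg i \wedge \neg y$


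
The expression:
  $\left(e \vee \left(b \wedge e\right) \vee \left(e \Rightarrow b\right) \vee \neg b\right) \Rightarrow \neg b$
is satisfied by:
  {b: False}


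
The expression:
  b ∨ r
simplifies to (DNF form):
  b ∨ r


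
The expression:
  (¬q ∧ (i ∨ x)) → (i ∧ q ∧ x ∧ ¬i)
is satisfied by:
  {q: True, i: False, x: False}
  {x: True, q: True, i: False}
  {q: True, i: True, x: False}
  {x: True, q: True, i: True}
  {x: False, i: False, q: False}


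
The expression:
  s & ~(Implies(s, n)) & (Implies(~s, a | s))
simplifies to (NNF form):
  s & ~n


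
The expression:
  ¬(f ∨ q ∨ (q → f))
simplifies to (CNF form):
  False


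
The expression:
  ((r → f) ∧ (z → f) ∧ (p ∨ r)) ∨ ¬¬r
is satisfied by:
  {r: True, p: True, f: True, z: False}
  {r: True, p: True, z: False, f: False}
  {r: True, p: True, f: True, z: True}
  {r: True, p: True, z: True, f: False}
  {r: True, f: True, z: False, p: False}
  {r: True, z: False, f: False, p: False}
  {r: True, f: True, z: True, p: False}
  {r: True, z: True, f: False, p: False}
  {f: True, p: True, z: False, r: False}
  {p: True, z: False, f: False, r: False}
  {f: True, p: True, z: True, r: False}


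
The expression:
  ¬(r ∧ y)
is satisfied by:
  {y: False, r: False}
  {r: True, y: False}
  {y: True, r: False}


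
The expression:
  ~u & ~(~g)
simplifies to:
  g & ~u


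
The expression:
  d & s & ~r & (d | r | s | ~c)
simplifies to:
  d & s & ~r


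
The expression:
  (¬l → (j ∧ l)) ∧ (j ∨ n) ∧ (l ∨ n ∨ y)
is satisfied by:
  {n: True, j: True, l: True}
  {n: True, l: True, j: False}
  {j: True, l: True, n: False}


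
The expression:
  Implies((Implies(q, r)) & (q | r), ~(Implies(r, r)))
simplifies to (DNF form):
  ~r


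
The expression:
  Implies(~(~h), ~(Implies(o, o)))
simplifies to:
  ~h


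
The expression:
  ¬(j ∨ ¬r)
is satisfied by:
  {r: True, j: False}


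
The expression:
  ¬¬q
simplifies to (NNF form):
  q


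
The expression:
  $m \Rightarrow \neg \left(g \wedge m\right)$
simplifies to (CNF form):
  $\neg g \vee \neg m$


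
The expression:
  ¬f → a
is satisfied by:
  {a: True, f: True}
  {a: True, f: False}
  {f: True, a: False}


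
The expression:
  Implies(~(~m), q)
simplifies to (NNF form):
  q | ~m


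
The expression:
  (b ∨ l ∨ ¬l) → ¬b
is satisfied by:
  {b: False}


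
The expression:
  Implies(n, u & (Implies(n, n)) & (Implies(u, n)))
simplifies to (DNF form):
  u | ~n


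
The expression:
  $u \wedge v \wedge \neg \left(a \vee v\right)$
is never true.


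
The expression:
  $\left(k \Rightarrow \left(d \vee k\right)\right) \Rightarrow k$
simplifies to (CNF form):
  $k$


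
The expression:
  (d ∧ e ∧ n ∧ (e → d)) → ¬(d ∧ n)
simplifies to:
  ¬d ∨ ¬e ∨ ¬n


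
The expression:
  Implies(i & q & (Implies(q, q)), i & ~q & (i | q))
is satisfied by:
  {q: False, i: False}
  {i: True, q: False}
  {q: True, i: False}


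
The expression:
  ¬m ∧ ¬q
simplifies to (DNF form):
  ¬m ∧ ¬q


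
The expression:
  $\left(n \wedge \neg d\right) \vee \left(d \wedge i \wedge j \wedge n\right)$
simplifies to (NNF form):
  $n \wedge \left(i \vee \neg d\right) \wedge \left(j \vee \neg d\right)$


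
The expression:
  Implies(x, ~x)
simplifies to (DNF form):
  ~x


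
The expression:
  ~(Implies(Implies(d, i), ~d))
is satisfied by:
  {i: True, d: True}


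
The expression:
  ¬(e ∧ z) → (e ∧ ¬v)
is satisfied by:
  {z: True, e: True, v: False}
  {e: True, v: False, z: False}
  {z: True, v: True, e: True}


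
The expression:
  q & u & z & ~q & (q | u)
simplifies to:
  False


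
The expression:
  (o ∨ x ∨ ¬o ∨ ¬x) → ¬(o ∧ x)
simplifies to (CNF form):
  ¬o ∨ ¬x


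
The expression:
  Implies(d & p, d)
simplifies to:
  True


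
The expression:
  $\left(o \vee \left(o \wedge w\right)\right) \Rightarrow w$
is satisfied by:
  {w: True, o: False}
  {o: False, w: False}
  {o: True, w: True}


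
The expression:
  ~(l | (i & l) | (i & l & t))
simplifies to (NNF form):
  ~l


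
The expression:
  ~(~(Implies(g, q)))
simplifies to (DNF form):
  q | ~g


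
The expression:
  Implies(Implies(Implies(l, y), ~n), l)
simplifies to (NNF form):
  l | n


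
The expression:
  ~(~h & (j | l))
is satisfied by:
  {h: True, j: False, l: False}
  {h: True, l: True, j: False}
  {h: True, j: True, l: False}
  {h: True, l: True, j: True}
  {l: False, j: False, h: False}


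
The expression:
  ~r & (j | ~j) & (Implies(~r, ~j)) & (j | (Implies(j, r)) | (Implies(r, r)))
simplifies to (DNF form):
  ~j & ~r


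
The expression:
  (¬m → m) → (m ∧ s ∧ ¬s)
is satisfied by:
  {m: False}


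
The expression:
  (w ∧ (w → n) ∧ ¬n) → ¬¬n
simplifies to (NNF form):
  True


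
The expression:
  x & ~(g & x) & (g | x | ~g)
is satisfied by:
  {x: True, g: False}


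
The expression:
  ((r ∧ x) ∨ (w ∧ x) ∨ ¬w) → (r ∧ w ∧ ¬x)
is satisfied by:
  {w: True, x: False}


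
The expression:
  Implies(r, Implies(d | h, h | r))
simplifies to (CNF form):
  True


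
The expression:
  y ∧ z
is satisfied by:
  {z: True, y: True}


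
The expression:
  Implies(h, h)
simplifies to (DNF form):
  True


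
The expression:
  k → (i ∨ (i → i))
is always true.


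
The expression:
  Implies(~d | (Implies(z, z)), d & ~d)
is never true.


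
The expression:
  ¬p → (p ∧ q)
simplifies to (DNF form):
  p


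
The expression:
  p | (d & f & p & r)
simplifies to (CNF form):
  p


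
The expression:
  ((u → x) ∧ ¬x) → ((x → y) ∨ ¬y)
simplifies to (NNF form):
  True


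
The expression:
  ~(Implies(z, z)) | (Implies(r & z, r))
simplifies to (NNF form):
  True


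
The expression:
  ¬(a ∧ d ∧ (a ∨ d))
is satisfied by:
  {d: False, a: False}
  {a: True, d: False}
  {d: True, a: False}


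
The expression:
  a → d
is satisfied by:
  {d: True, a: False}
  {a: False, d: False}
  {a: True, d: True}


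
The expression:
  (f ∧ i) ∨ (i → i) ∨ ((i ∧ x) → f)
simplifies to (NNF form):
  True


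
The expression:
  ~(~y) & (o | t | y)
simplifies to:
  y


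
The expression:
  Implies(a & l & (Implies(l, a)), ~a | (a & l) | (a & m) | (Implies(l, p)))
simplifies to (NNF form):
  True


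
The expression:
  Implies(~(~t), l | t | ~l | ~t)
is always true.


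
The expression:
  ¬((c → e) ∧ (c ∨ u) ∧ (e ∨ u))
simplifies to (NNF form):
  (c ∧ ¬e) ∨ (¬c ∧ ¬u)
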